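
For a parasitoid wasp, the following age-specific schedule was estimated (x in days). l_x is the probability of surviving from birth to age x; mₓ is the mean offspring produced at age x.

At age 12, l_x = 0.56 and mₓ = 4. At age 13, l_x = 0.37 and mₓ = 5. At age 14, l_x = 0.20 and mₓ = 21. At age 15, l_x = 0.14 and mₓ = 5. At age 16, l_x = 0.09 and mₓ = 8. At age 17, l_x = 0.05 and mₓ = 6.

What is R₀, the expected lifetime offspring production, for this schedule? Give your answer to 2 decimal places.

10.01

R₀ = Σ l_x mₓ:
  age 12: 0.56 × 4 = 2.2400
  age 13: 0.37 × 5 = 1.8500
  age 14: 0.20 × 21 = 4.2000
  age 15: 0.14 × 5 = 0.7000
  age 16: 0.09 × 8 = 0.7200
  age 17: 0.05 × 6 = 0.3000
R₀ = 2.2400 + 1.8500 + 4.2000 + 0.7000 + 0.7200 + 0.3000 = 10.0100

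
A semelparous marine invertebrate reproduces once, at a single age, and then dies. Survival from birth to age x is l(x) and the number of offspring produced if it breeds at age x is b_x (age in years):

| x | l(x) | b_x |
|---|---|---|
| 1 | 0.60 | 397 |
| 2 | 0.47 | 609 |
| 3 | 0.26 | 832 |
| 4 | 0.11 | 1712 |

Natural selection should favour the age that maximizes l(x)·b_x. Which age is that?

Expected offspring if breeding at age x = l(x) × b_x:
  age 1: 0.60 × 397 = 238.200
  age 2: 0.47 × 609 = 286.230
  age 3: 0.26 × 832 = 216.320
  age 4: 0.11 × 1712 = 188.320
Maximum at age 2 (286.230).

2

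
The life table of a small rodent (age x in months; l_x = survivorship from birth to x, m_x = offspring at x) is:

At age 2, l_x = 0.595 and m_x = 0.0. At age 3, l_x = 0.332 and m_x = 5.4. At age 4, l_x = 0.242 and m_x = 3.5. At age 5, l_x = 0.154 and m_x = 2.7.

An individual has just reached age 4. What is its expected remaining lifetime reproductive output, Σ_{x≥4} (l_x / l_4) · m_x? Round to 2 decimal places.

l_4 = 0.242. Conditional survival from age 4 to x is l_x / l_4.
  x=4: (0.242/0.242) × 3.5 = 3.5000
  x=5: (0.154/0.242) × 2.7 = 1.7182
Sum = 3.5000 + 1.7182 = 5.2182

5.22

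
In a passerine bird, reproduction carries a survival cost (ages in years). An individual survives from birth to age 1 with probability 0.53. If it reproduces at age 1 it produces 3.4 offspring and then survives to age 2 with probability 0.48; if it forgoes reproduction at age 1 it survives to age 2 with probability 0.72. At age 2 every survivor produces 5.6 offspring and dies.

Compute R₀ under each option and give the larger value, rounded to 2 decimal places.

breed at age 1: R₀ = 0.53 × (3.4 + 0.48 × 5.6) = 0.53 × 6.0880 = 3.2266
delay to age 2: R₀ = 0.53 × (0.72 × 5.6) = 0.53 × 4.0320 = 2.1370
Higher: breed at age 1 (3.2266).

3.23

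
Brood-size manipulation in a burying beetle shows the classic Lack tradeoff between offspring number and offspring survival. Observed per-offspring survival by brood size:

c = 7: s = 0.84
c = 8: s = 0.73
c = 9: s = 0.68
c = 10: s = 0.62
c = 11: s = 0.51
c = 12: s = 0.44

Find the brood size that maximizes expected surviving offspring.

10

Expected surviving offspring = c × s(c):
  c=7: 7 × 0.84 = 5.880
  c=8: 8 × 0.73 = 5.840
  c=9: 9 × 0.68 = 6.120
  c=10: 10 × 0.62 = 6.200
  c=11: 11 × 0.51 = 5.610
  c=12: 12 × 0.44 = 5.280
Maximum at c = 10 (6.200 surviving offspring).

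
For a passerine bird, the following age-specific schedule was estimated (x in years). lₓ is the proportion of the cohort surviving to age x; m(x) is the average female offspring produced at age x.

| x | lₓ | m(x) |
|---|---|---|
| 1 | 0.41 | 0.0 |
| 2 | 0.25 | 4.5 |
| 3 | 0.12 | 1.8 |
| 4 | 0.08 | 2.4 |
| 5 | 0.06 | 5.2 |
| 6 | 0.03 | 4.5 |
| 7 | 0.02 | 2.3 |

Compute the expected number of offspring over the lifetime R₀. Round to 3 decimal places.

2.026

R₀ = Σ lₓ m(x):
  age 1: 0.41 × 0.0 = 0.0000
  age 2: 0.25 × 4.5 = 1.1250
  age 3: 0.12 × 1.8 = 0.2160
  age 4: 0.08 × 2.4 = 0.1920
  age 5: 0.06 × 5.2 = 0.3120
  age 6: 0.03 × 4.5 = 0.1350
  age 7: 0.02 × 2.3 = 0.0460
R₀ = 0.0000 + 1.1250 + 0.2160 + 0.1920 + 0.3120 + 0.1350 + 0.0460 = 2.0260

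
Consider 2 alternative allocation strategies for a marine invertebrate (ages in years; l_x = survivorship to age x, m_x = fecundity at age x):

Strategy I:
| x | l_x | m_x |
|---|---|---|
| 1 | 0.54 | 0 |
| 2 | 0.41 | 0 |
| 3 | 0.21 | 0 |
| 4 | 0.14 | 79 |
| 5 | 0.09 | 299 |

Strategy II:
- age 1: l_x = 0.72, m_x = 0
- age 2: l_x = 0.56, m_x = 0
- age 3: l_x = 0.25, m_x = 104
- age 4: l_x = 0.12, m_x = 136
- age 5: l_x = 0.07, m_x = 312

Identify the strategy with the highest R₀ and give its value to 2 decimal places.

64.16

Strategy I: R₀ = 0.54×0 + 0.41×0 + 0.21×0 + 0.14×79 + 0.09×299 = 37.9700
Strategy II: R₀ = 0.72×0 + 0.56×0 + 0.25×104 + 0.12×136 + 0.07×312 = 64.1600
Highest R₀: strategy II with 64.1600.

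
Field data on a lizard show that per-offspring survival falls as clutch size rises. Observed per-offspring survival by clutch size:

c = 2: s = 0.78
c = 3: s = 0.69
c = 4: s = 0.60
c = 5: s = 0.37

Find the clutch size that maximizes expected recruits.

4

Expected recruits = c × s(c):
  c=2: 2 × 0.78 = 1.560
  c=3: 3 × 0.69 = 2.070
  c=4: 4 × 0.60 = 2.400
  c=5: 5 × 0.37 = 1.850
Maximum at c = 4 (2.400 recruits).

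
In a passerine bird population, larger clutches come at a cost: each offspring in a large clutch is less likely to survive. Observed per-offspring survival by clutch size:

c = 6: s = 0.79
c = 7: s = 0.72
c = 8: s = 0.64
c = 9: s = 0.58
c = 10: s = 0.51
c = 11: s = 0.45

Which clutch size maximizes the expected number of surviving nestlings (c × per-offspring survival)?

Expected surviving nestlings = c × s(c):
  c=6: 6 × 0.79 = 4.740
  c=7: 7 × 0.72 = 5.040
  c=8: 8 × 0.64 = 5.120
  c=9: 9 × 0.58 = 5.220
  c=10: 10 × 0.51 = 5.100
  c=11: 11 × 0.45 = 4.950
Maximum at c = 9 (5.220 surviving nestlings).

9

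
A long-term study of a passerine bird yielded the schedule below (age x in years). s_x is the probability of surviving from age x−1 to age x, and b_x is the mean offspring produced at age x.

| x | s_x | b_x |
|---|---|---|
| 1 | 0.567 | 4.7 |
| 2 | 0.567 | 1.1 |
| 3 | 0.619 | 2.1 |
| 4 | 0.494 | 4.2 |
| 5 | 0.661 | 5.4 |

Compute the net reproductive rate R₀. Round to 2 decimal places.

4.20

Survivorship from birth: l_x = s_1·s_2·…·s_x.
  l_1 = 0.56700
  l_2 = 0.32149
  l_3 = 0.19900
  l_4 = 0.09831
  l_5 = 0.06498
R₀ = Σ l_x b_x:
  age 1: 0.56700 × 4.7 = 2.6649
  age 2: 0.32149 × 1.1 = 0.3536
  age 3: 0.19900 × 2.1 = 0.4179
  age 4: 0.09831 × 4.2 = 0.4129
  age 5: 0.06498 × 5.4 = 0.3509
R₀ = 2.6649 + 0.3536 + 0.4179 + 0.4129 + 0.3509 = 4.2002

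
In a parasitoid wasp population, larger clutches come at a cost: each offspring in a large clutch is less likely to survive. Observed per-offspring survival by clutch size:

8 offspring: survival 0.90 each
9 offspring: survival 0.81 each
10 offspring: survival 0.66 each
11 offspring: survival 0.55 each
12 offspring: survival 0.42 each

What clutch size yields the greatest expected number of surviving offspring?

Expected surviving offspring = c × s(c):
  c=8: 8 × 0.90 = 7.200
  c=9: 9 × 0.81 = 7.290
  c=10: 10 × 0.66 = 6.600
  c=11: 11 × 0.55 = 6.050
  c=12: 12 × 0.42 = 5.040
Maximum at c = 9 (7.290 surviving offspring).

9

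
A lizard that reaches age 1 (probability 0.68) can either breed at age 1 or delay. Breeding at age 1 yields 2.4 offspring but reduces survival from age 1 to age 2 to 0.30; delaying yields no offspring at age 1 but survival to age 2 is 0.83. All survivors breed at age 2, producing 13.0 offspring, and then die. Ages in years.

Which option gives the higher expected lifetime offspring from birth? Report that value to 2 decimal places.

breed at age 1: R₀ = 0.68 × (2.4 + 0.30 × 13.0) = 0.68 × 6.3000 = 4.2840
delay to age 2: R₀ = 0.68 × (0.83 × 13.0) = 0.68 × 10.7900 = 7.3372
Higher: delay to age 2 (7.3372).

7.34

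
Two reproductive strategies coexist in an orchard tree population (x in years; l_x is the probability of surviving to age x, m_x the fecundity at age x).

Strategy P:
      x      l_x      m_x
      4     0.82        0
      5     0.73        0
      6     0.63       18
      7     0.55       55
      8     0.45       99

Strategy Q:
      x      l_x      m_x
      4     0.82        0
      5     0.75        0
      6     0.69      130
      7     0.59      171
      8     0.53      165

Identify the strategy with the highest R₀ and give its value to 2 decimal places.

278.04

Strategy P: R₀ = 0.82×0 + 0.73×0 + 0.63×18 + 0.55×55 + 0.45×99 = 86.1400
Strategy Q: R₀ = 0.82×0 + 0.75×0 + 0.69×130 + 0.59×171 + 0.53×165 = 278.0400
Highest R₀: strategy Q with 278.0400.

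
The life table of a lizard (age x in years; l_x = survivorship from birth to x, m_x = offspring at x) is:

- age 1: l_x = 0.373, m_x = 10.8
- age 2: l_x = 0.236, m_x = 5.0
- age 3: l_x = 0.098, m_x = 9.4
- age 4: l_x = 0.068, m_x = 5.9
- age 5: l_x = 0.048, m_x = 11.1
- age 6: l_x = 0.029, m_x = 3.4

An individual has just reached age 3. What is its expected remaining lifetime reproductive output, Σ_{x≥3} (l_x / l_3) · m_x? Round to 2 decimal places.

19.94

l_3 = 0.098. Conditional survival from age 3 to x is l_x / l_3.
  x=3: (0.098/0.098) × 9.4 = 9.4000
  x=4: (0.068/0.098) × 5.9 = 4.0939
  x=5: (0.048/0.098) × 11.1 = 5.4367
  x=6: (0.029/0.098) × 3.4 = 1.0061
Sum = 9.4000 + 4.0939 + 5.4367 + 1.0061 = 19.9367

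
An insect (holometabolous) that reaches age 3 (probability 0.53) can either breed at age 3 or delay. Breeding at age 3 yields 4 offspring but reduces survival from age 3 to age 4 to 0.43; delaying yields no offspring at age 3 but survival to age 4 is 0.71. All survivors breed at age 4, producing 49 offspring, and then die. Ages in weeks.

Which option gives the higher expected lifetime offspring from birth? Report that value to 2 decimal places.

breed at age 3: R₀ = 0.53 × (4 + 0.43 × 49) = 0.53 × 25.0700 = 13.2871
delay to age 4: R₀ = 0.53 × (0.71 × 49) = 0.53 × 34.7900 = 18.4387
Higher: delay to age 4 (18.4387).

18.44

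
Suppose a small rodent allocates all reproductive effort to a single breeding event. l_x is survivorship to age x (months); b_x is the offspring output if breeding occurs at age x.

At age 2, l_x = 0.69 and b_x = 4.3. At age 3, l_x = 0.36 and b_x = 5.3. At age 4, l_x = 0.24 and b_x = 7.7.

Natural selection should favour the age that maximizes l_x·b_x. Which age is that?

2

Expected offspring if breeding at age x = l_x × b_x:
  age 2: 0.69 × 4.3 = 2.967
  age 3: 0.36 × 5.3 = 1.908
  age 4: 0.24 × 7.7 = 1.848
Maximum at age 2 (2.967).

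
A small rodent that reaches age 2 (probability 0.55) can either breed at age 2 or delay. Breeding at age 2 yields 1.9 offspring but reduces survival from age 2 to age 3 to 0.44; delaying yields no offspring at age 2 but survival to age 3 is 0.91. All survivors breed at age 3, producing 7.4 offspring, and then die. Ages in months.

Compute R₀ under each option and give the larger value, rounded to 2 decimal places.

3.70

breed at age 2: R₀ = 0.55 × (1.9 + 0.44 × 7.4) = 0.55 × 5.1560 = 2.8358
delay to age 3: R₀ = 0.55 × (0.91 × 7.4) = 0.55 × 6.7340 = 3.7037
Higher: delay to age 3 (3.7037).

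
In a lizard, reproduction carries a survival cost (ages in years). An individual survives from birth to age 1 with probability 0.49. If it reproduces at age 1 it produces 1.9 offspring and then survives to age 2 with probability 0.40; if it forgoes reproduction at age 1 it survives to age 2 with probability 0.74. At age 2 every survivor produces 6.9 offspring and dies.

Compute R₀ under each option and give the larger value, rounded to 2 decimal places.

2.50

breed at age 1: R₀ = 0.49 × (1.9 + 0.40 × 6.9) = 0.49 × 4.6600 = 2.2834
delay to age 2: R₀ = 0.49 × (0.74 × 6.9) = 0.49 × 5.1060 = 2.5019
Higher: delay to age 2 (2.5019).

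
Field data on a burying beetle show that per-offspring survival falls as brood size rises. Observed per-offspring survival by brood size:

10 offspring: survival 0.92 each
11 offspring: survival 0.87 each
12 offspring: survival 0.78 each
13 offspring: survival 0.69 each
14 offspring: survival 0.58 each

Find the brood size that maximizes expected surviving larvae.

Expected surviving larvae = c × s(c):
  c=10: 10 × 0.92 = 9.200
  c=11: 11 × 0.87 = 9.570
  c=12: 12 × 0.78 = 9.360
  c=13: 13 × 0.69 = 8.970
  c=14: 14 × 0.58 = 8.120
Maximum at c = 11 (9.570 surviving larvae).

11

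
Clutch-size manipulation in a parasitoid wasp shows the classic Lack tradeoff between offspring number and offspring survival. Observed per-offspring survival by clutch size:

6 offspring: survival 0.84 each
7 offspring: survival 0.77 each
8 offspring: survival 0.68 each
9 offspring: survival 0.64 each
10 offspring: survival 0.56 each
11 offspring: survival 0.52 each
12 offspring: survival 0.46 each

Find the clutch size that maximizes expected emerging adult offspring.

9

Expected emerging adult offspring = c × s(c):
  c=6: 6 × 0.84 = 5.040
  c=7: 7 × 0.77 = 5.390
  c=8: 8 × 0.68 = 5.440
  c=9: 9 × 0.64 = 5.760
  c=10: 10 × 0.56 = 5.600
  c=11: 11 × 0.52 = 5.720
  c=12: 12 × 0.46 = 5.520
Maximum at c = 9 (5.760 emerging adult offspring).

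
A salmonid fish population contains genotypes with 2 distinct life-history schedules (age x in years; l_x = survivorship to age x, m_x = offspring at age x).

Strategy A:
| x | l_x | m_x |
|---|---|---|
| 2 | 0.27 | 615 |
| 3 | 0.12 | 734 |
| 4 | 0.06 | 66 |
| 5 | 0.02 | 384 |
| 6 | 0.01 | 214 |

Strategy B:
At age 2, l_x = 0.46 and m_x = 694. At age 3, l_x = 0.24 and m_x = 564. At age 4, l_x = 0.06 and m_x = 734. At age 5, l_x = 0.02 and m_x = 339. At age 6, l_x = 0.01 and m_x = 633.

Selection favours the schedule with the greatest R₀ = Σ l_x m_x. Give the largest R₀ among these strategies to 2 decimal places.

511.75

Strategy A: R₀ = 0.27×615 + 0.12×734 + 0.06×66 + 0.02×384 + 0.01×214 = 267.9100
Strategy B: R₀ = 0.46×694 + 0.24×564 + 0.06×734 + 0.02×339 + 0.01×633 = 511.7500
Highest R₀: strategy B with 511.7500.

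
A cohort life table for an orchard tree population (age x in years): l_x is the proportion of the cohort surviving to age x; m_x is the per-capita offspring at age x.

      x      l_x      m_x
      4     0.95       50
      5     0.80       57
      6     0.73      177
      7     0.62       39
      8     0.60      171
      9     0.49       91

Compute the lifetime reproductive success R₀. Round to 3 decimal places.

R₀ = Σ l_x m_x:
  age 4: 0.95 × 50 = 47.5000
  age 5: 0.80 × 57 = 45.6000
  age 6: 0.73 × 177 = 129.2100
  age 7: 0.62 × 39 = 24.1800
  age 8: 0.60 × 171 = 102.6000
  age 9: 0.49 × 91 = 44.5900
R₀ = 47.5000 + 45.6000 + 129.2100 + 24.1800 + 102.6000 + 44.5900 = 393.6800

393.680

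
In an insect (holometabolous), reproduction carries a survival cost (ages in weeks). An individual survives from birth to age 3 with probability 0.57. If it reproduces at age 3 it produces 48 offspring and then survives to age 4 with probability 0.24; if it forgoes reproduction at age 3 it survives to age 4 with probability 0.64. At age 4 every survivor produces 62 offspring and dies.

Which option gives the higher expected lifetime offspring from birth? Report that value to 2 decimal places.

breed at age 3: R₀ = 0.57 × (48 + 0.24 × 62) = 0.57 × 62.8800 = 35.8416
delay to age 4: R₀ = 0.57 × (0.64 × 62) = 0.57 × 39.6800 = 22.6176
Higher: breed at age 3 (35.8416).

35.84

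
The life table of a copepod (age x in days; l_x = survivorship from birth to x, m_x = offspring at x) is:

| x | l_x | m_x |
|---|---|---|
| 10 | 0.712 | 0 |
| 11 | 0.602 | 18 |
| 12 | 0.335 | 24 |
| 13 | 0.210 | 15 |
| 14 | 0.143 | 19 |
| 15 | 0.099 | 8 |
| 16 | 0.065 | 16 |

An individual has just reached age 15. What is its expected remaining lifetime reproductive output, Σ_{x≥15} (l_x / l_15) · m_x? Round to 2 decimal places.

18.51

l_15 = 0.099. Conditional survival from age 15 to x is l_x / l_15.
  x=15: (0.099/0.099) × 8 = 8.0000
  x=16: (0.065/0.099) × 16 = 10.5051
Sum = 8.0000 + 10.5051 = 18.5051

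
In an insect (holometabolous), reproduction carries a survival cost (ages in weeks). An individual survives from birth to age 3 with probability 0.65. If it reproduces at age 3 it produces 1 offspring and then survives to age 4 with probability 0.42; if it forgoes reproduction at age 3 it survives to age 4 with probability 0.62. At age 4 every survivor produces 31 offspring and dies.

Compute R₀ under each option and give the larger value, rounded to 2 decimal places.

breed at age 3: R₀ = 0.65 × (1 + 0.42 × 31) = 0.65 × 14.0200 = 9.1130
delay to age 4: R₀ = 0.65 × (0.62 × 31) = 0.65 × 19.2200 = 12.4930
Higher: delay to age 4 (12.4930).

12.49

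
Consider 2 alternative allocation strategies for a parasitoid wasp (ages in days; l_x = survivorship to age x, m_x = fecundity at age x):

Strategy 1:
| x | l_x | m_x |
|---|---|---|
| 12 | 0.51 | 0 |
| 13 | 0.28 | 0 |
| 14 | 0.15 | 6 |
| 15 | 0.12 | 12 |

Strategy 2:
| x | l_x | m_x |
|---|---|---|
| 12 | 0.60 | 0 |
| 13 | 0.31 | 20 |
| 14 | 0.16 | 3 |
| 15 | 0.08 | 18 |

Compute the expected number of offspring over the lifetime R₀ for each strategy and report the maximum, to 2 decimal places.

8.12

Strategy 1: R₀ = 0.51×0 + 0.28×0 + 0.15×6 + 0.12×12 = 2.3400
Strategy 2: R₀ = 0.60×0 + 0.31×20 + 0.16×3 + 0.08×18 = 8.1200
Highest R₀: strategy 2 with 8.1200.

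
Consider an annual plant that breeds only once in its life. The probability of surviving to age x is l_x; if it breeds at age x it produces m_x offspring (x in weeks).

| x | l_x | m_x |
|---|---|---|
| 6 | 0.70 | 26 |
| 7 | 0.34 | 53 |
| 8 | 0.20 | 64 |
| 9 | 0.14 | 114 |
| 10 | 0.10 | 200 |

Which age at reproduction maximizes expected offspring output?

10

Expected offspring if breeding at age x = l_x × m_x:
  age 6: 0.70 × 26 = 18.200
  age 7: 0.34 × 53 = 18.020
  age 8: 0.20 × 64 = 12.800
  age 9: 0.14 × 114 = 15.960
  age 10: 0.10 × 200 = 20.000
Maximum at age 10 (20.000).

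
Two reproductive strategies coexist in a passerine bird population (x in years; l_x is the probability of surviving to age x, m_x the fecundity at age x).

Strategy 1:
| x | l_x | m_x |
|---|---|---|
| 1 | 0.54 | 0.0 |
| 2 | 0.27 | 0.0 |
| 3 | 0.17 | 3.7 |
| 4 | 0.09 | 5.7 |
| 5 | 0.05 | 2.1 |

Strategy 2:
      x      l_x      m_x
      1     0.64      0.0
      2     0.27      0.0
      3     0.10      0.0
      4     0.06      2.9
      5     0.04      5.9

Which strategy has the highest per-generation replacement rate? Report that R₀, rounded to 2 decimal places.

1.25

Strategy 1: R₀ = 0.54×0.0 + 0.27×0.0 + 0.17×3.7 + 0.09×5.7 + 0.05×2.1 = 1.2470
Strategy 2: R₀ = 0.64×0.0 + 0.27×0.0 + 0.10×0.0 + 0.06×2.9 + 0.04×5.9 = 0.4100
Highest R₀: strategy 1 with 1.2470.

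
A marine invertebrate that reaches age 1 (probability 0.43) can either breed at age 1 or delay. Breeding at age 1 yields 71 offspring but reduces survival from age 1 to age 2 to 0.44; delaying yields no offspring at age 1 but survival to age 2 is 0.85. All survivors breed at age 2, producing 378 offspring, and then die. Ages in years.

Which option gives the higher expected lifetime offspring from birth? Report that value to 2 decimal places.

138.16

breed at age 1: R₀ = 0.43 × (71 + 0.44 × 378) = 0.43 × 237.3200 = 102.0476
delay to age 2: R₀ = 0.43 × (0.85 × 378) = 0.43 × 321.3000 = 138.1590
Higher: delay to age 2 (138.1590).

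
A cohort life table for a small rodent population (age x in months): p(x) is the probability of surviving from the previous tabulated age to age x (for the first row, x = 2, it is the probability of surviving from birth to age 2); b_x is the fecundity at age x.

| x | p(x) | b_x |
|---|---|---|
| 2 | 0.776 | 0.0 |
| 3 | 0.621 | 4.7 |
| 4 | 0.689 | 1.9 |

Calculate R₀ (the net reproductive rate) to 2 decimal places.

Survivorship from birth: l_x = p_2·p_3·…·p_x.
  l_2 = 0.77600
  l_3 = 0.48190
  l_4 = 0.33203
R₀ = Σ l_x b_x:
  age 2: 0.77600 × 0.0 = 0.0000
  age 3: 0.48190 × 4.7 = 2.2649
  age 4: 0.33203 × 1.9 = 0.6309
R₀ = 0.0000 + 2.2649 + 0.6309 = 2.8958

2.90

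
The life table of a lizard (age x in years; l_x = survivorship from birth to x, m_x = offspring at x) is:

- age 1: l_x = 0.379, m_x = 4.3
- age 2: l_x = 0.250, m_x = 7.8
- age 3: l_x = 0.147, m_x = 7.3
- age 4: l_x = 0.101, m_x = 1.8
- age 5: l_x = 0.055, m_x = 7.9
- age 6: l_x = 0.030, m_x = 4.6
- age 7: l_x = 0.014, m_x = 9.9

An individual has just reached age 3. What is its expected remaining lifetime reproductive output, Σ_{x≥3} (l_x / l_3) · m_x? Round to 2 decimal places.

l_3 = 0.147. Conditional survival from age 3 to x is l_x / l_3.
  x=3: (0.147/0.147) × 7.3 = 7.3000
  x=4: (0.101/0.147) × 1.8 = 1.2367
  x=5: (0.055/0.147) × 7.9 = 2.9558
  x=6: (0.030/0.147) × 4.6 = 0.9388
  x=7: (0.014/0.147) × 9.9 = 0.9429
Sum = 7.3000 + 1.2367 + 2.9558 + 0.9388 + 0.9429 = 13.3741

13.37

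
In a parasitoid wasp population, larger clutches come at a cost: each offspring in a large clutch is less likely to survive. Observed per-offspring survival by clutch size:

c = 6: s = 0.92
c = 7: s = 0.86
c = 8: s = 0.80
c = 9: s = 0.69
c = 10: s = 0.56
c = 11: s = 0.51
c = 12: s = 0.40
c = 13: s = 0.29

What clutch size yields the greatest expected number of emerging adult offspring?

Expected emerging adult offspring = c × s(c):
  c=6: 6 × 0.92 = 5.520
  c=7: 7 × 0.86 = 6.020
  c=8: 8 × 0.80 = 6.400
  c=9: 9 × 0.69 = 6.210
  c=10: 10 × 0.56 = 5.600
  c=11: 11 × 0.51 = 5.610
  c=12: 12 × 0.40 = 4.800
  c=13: 13 × 0.29 = 3.770
Maximum at c = 8 (6.400 emerging adult offspring).

8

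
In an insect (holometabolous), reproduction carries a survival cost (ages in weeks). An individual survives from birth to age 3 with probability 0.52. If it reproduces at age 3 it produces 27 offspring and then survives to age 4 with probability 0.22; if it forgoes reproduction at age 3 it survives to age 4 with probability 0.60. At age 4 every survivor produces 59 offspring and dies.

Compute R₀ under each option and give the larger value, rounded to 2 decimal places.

20.79

breed at age 3: R₀ = 0.52 × (27 + 0.22 × 59) = 0.52 × 39.9800 = 20.7896
delay to age 4: R₀ = 0.52 × (0.60 × 59) = 0.52 × 35.4000 = 18.4080
Higher: breed at age 3 (20.7896).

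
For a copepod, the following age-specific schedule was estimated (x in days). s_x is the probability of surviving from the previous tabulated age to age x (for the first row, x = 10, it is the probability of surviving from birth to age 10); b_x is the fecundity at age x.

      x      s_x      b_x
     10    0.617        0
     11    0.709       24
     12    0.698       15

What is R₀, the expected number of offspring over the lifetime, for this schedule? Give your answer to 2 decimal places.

15.08

Survivorship from birth: l_x = s_10·s_11·…·s_x.
  l_10 = 0.61700
  l_11 = 0.43745
  l_12 = 0.30534
R₀ = Σ l_x b_x:
  age 10: 0.61700 × 0 = 0.0000
  age 11: 0.43745 × 24 = 10.4988
  age 12: 0.30534 × 15 = 4.5801
R₀ = 0.0000 + 10.4988 + 4.5801 = 15.0789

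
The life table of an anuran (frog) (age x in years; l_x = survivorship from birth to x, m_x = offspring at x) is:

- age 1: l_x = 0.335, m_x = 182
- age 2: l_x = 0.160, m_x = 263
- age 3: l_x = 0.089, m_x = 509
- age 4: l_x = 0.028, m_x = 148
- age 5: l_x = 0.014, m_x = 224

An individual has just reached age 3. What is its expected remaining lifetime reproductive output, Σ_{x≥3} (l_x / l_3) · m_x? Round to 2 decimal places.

590.80

l_3 = 0.089. Conditional survival from age 3 to x is l_x / l_3.
  x=3: (0.089/0.089) × 509 = 509.0000
  x=4: (0.028/0.089) × 148 = 46.5618
  x=5: (0.014/0.089) × 224 = 35.2360
Sum = 509.0000 + 46.5618 + 35.2360 = 590.7978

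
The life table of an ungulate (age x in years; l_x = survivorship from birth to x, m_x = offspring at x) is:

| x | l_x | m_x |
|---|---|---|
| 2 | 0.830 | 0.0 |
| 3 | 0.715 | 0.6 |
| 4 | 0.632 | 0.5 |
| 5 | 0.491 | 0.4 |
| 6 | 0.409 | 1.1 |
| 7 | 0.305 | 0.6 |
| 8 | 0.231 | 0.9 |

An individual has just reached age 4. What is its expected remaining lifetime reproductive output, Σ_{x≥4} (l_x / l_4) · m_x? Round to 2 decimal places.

l_4 = 0.632. Conditional survival from age 4 to x is l_x / l_4.
  x=4: (0.632/0.632) × 0.5 = 0.5000
  x=5: (0.491/0.632) × 0.4 = 0.3108
  x=6: (0.409/0.632) × 1.1 = 0.7119
  x=7: (0.305/0.632) × 0.6 = 0.2896
  x=8: (0.231/0.632) × 0.9 = 0.3290
Sum = 0.5000 + 0.3108 + 0.7119 + 0.2896 + 0.3290 = 2.1411

2.14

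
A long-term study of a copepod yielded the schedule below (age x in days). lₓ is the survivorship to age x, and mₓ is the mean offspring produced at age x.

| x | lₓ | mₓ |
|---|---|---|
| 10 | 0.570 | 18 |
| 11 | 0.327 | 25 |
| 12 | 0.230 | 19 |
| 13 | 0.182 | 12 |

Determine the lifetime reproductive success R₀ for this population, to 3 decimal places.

24.989

R₀ = Σ lₓ mₓ:
  age 10: 0.570 × 18 = 10.2600
  age 11: 0.327 × 25 = 8.1750
  age 12: 0.230 × 19 = 4.3700
  age 13: 0.182 × 12 = 2.1840
R₀ = 10.2600 + 8.1750 + 4.3700 + 2.1840 = 24.9890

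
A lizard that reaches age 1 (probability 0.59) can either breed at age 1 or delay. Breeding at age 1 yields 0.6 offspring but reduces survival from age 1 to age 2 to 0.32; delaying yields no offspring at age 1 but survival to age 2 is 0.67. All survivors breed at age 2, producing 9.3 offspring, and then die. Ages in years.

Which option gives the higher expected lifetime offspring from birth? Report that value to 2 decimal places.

breed at age 1: R₀ = 0.59 × (0.6 + 0.32 × 9.3) = 0.59 × 3.5760 = 2.1098
delay to age 2: R₀ = 0.59 × (0.67 × 9.3) = 0.59 × 6.2310 = 3.6763
Higher: delay to age 2 (3.6763).

3.68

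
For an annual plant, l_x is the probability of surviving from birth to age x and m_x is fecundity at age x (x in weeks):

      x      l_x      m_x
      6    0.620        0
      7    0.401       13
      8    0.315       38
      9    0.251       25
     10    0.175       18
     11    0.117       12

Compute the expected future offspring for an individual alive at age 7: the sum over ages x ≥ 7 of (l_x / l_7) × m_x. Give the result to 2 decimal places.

69.86

l_7 = 0.401. Conditional survival from age 7 to x is l_x / l_7.
  x=7: (0.401/0.401) × 13 = 13.0000
  x=8: (0.315/0.401) × 38 = 29.8504
  x=9: (0.251/0.401) × 25 = 15.6484
  x=10: (0.175/0.401) × 18 = 7.8554
  x=11: (0.117/0.401) × 12 = 3.5012
Sum = 13.0000 + 29.8504 + 15.6484 + 7.8554 + 3.5012 = 69.8554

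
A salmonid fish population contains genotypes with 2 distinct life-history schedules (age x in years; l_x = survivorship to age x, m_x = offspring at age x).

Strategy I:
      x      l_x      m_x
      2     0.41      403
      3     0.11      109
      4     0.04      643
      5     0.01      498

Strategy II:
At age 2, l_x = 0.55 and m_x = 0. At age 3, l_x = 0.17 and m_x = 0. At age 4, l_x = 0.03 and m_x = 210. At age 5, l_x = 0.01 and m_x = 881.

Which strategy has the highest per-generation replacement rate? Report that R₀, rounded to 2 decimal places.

207.92

Strategy I: R₀ = 0.41×403 + 0.11×109 + 0.04×643 + 0.01×498 = 207.9200
Strategy II: R₀ = 0.55×0 + 0.17×0 + 0.03×210 + 0.01×881 = 15.1100
Highest R₀: strategy I with 207.9200.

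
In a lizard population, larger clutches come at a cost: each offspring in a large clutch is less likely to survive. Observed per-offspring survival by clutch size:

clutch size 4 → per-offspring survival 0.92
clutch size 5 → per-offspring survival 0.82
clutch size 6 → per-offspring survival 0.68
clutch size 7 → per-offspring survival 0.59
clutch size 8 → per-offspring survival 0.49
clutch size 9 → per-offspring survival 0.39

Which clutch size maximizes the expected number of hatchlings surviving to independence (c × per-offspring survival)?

Expected hatchlings surviving to independence = c × s(c):
  c=4: 4 × 0.92 = 3.680
  c=5: 5 × 0.82 = 4.100
  c=6: 6 × 0.68 = 4.080
  c=7: 7 × 0.59 = 4.130
  c=8: 8 × 0.49 = 3.920
  c=9: 9 × 0.39 = 3.510
Maximum at c = 7 (4.130 hatchlings surviving to independence).

7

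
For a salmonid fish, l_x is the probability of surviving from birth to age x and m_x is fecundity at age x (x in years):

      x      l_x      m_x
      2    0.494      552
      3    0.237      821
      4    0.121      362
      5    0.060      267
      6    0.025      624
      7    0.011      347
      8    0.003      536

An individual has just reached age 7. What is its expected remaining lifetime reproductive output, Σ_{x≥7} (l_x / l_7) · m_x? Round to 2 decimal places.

l_7 = 0.011. Conditional survival from age 7 to x is l_x / l_7.
  x=7: (0.011/0.011) × 347 = 347.0000
  x=8: (0.003/0.011) × 536 = 146.1818
Sum = 347.0000 + 146.1818 = 493.1818

493.18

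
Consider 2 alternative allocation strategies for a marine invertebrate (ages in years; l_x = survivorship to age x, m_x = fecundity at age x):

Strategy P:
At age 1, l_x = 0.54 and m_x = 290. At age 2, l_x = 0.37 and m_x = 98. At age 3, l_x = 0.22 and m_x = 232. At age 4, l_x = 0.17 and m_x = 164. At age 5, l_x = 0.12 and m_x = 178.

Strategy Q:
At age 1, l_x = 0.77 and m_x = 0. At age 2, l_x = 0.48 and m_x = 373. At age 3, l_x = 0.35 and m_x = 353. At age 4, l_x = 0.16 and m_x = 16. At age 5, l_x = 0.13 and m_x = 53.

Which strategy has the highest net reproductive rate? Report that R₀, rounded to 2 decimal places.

Strategy P: R₀ = 0.54×290 + 0.37×98 + 0.22×232 + 0.17×164 + 0.12×178 = 293.1400
Strategy Q: R₀ = 0.77×0 + 0.48×373 + 0.35×353 + 0.16×16 + 0.13×53 = 312.0400
Highest R₀: strategy Q with 312.0400.

312.04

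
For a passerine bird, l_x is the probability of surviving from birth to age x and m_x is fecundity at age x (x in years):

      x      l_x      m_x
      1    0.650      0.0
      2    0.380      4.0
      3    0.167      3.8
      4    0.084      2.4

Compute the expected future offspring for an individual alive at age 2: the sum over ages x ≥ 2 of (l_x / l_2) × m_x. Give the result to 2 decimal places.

l_2 = 0.380. Conditional survival from age 2 to x is l_x / l_2.
  x=2: (0.380/0.380) × 4.0 = 4.0000
  x=3: (0.167/0.380) × 3.8 = 1.6700
  x=4: (0.084/0.380) × 2.4 = 0.5305
Sum = 4.0000 + 1.6700 + 0.5305 = 6.2005

6.20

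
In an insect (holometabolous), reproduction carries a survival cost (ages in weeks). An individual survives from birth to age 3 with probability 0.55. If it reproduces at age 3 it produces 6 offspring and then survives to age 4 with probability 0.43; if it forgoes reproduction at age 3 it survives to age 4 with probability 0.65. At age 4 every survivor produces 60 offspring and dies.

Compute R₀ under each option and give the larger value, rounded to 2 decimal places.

21.45

breed at age 3: R₀ = 0.55 × (6 + 0.43 × 60) = 0.55 × 31.8000 = 17.4900
delay to age 4: R₀ = 0.55 × (0.65 × 60) = 0.55 × 39.0000 = 21.4500
Higher: delay to age 4 (21.4500).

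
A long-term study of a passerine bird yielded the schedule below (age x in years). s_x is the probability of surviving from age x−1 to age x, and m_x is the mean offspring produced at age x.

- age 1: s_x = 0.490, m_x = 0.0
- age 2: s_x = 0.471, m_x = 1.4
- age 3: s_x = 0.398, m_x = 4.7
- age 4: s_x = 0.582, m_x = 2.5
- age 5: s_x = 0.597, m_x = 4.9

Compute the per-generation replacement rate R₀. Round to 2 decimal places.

1.04

Survivorship from birth: l_x = s_1·s_2·…·s_x.
  l_1 = 0.49000
  l_2 = 0.23079
  l_3 = 0.09185
  l_4 = 0.05346
  l_5 = 0.03192
R₀ = Σ l_x m_x:
  age 1: 0.49000 × 0.0 = 0.0000
  age 2: 0.23079 × 1.4 = 0.3231
  age 3: 0.09185 × 4.7 = 0.4317
  age 4: 0.05346 × 2.5 = 0.1336
  age 5: 0.03192 × 4.9 = 0.1564
R₀ = 0.0000 + 0.3231 + 0.4317 + 0.1336 + 0.1564 = 1.0449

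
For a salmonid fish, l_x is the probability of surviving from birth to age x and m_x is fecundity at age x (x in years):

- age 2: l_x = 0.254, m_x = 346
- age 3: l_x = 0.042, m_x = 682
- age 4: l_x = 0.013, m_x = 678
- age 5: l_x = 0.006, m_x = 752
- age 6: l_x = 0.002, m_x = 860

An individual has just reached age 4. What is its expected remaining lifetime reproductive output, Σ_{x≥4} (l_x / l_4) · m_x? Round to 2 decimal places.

1157.38

l_4 = 0.013. Conditional survival from age 4 to x is l_x / l_4.
  x=4: (0.013/0.013) × 678 = 678.0000
  x=5: (0.006/0.013) × 752 = 347.0769
  x=6: (0.002/0.013) × 860 = 132.3077
Sum = 678.0000 + 347.0769 + 132.3077 = 1157.3846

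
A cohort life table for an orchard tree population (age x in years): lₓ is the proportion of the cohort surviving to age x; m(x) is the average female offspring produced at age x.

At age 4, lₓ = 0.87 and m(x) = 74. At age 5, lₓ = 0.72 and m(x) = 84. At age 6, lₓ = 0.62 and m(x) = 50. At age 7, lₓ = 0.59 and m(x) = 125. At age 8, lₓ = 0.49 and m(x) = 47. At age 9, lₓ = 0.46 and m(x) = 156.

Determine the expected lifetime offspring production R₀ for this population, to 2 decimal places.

R₀ = Σ lₓ m(x):
  age 4: 0.87 × 74 = 64.3800
  age 5: 0.72 × 84 = 60.4800
  age 6: 0.62 × 50 = 31.0000
  age 7: 0.59 × 125 = 73.7500
  age 8: 0.49 × 47 = 23.0300
  age 9: 0.46 × 156 = 71.7600
R₀ = 64.3800 + 60.4800 + 31.0000 + 73.7500 + 23.0300 + 71.7600 = 324.4000

324.40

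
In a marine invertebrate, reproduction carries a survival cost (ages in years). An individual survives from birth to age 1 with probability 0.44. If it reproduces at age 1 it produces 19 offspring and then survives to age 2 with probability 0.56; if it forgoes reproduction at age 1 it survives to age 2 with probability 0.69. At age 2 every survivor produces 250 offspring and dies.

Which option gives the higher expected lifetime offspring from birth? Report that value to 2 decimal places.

75.90

breed at age 1: R₀ = 0.44 × (19 + 0.56 × 250) = 0.44 × 159.0000 = 69.9600
delay to age 2: R₀ = 0.44 × (0.69 × 250) = 0.44 × 172.5000 = 75.9000
Higher: delay to age 2 (75.9000).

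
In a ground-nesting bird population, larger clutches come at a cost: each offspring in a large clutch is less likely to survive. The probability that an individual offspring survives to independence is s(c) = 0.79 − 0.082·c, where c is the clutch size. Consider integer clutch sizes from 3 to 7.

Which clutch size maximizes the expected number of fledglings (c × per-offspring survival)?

Expected fledglings = c × s(c):
  c=3: 3 × 0.544 = 1.632
  c=4: 4 × 0.462 = 1.848
  c=5: 5 × 0.380 = 1.900
  c=6: 6 × 0.298 = 1.788
  c=7: 7 × 0.216 = 1.512
Maximum at c = 5 (1.900 fledglings).

5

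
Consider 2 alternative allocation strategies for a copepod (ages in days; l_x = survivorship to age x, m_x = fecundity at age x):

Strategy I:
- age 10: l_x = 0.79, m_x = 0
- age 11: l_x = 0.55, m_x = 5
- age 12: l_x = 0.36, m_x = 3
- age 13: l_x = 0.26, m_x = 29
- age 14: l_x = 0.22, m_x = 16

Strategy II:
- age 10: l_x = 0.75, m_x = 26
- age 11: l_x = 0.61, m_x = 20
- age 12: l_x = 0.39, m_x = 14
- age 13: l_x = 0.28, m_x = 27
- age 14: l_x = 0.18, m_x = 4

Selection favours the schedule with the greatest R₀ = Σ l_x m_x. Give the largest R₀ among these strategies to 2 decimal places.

45.44

Strategy I: R₀ = 0.79×0 + 0.55×5 + 0.36×3 + 0.26×29 + 0.22×16 = 14.8900
Strategy II: R₀ = 0.75×26 + 0.61×20 + 0.39×14 + 0.28×27 + 0.18×4 = 45.4400
Highest R₀: strategy II with 45.4400.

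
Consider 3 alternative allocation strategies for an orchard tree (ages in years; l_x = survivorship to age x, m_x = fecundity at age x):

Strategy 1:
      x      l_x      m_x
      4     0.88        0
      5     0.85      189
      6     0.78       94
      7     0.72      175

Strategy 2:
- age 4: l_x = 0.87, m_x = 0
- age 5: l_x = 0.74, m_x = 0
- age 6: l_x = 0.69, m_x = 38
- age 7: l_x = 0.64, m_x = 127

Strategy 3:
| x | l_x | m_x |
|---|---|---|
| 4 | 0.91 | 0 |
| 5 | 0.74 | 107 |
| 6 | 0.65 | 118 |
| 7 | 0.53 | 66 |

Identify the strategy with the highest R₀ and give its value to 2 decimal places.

Strategy 1: R₀ = 0.88×0 + 0.85×189 + 0.78×94 + 0.72×175 = 359.9700
Strategy 2: R₀ = 0.87×0 + 0.74×0 + 0.69×38 + 0.64×127 = 107.5000
Strategy 3: R₀ = 0.91×0 + 0.74×107 + 0.65×118 + 0.53×66 = 190.8600
Highest R₀: strategy 1 with 359.9700.

359.97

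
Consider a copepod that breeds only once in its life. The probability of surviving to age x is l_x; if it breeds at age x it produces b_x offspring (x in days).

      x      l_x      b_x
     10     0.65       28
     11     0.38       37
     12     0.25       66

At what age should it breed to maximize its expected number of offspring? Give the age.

Expected offspring if breeding at age x = l_x × b_x:
  age 10: 0.65 × 28 = 18.200
  age 11: 0.38 × 37 = 14.060
  age 12: 0.25 × 66 = 16.500
Maximum at age 10 (18.200).

10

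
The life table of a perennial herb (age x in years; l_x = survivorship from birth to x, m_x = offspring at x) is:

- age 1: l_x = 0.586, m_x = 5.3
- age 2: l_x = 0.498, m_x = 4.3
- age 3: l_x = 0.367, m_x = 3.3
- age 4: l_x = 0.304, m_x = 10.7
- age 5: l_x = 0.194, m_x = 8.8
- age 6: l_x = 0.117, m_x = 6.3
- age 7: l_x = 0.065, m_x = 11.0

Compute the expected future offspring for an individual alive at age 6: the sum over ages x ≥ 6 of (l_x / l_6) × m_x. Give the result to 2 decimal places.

l_6 = 0.117. Conditional survival from age 6 to x is l_x / l_6.
  x=6: (0.117/0.117) × 6.3 = 6.3000
  x=7: (0.065/0.117) × 11.0 = 6.1111
Sum = 6.3000 + 6.1111 = 12.4111

12.41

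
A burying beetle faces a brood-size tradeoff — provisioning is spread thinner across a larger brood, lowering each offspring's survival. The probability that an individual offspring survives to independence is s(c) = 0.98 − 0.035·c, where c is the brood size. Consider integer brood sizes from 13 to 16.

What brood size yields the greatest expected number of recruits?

14

Expected recruits = c × s(c):
  c=13: 13 × 0.525 = 6.825
  c=14: 14 × 0.490 = 6.860
  c=15: 15 × 0.455 = 6.825
  c=16: 16 × 0.420 = 6.720
Maximum at c = 14 (6.860 recruits).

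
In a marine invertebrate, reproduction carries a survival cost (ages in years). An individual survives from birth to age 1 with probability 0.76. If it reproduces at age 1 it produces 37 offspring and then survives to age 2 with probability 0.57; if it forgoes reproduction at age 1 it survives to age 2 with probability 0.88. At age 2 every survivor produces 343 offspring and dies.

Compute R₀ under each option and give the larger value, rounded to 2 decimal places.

229.40

breed at age 1: R₀ = 0.76 × (37 + 0.57 × 343) = 0.76 × 232.5100 = 176.7076
delay to age 2: R₀ = 0.76 × (0.88 × 343) = 0.76 × 301.8400 = 229.3984
Higher: delay to age 2 (229.3984).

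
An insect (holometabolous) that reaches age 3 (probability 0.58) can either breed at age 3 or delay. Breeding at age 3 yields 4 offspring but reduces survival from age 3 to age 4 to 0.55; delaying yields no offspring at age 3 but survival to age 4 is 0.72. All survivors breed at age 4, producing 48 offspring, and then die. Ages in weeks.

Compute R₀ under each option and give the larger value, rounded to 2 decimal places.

20.04

breed at age 3: R₀ = 0.58 × (4 + 0.55 × 48) = 0.58 × 30.4000 = 17.6320
delay to age 4: R₀ = 0.58 × (0.72 × 48) = 0.58 × 34.5600 = 20.0448
Higher: delay to age 4 (20.0448).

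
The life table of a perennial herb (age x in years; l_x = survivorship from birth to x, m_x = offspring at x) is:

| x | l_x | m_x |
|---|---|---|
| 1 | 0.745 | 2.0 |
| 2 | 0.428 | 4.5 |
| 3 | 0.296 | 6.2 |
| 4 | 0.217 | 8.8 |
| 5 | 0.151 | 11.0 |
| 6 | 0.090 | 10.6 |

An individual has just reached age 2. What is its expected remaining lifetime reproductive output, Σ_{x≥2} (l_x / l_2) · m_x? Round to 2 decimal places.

l_2 = 0.428. Conditional survival from age 2 to x is l_x / l_2.
  x=2: (0.428/0.428) × 4.5 = 4.5000
  x=3: (0.296/0.428) × 6.2 = 4.2879
  x=4: (0.217/0.428) × 8.8 = 4.4617
  x=5: (0.151/0.428) × 11.0 = 3.8808
  x=6: (0.090/0.428) × 10.6 = 2.2290
Sum = 4.5000 + 4.2879 + 4.4617 + 3.8808 + 2.2290 = 19.3593

19.36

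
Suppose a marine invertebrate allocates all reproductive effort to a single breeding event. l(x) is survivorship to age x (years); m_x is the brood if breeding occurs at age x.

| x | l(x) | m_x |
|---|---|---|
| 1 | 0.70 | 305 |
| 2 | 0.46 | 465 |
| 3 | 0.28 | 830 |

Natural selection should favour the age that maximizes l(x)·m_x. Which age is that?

3

Expected offspring if breeding at age x = l(x) × m_x:
  age 1: 0.70 × 305 = 213.500
  age 2: 0.46 × 465 = 213.900
  age 3: 0.28 × 830 = 232.400
Maximum at age 3 (232.400).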